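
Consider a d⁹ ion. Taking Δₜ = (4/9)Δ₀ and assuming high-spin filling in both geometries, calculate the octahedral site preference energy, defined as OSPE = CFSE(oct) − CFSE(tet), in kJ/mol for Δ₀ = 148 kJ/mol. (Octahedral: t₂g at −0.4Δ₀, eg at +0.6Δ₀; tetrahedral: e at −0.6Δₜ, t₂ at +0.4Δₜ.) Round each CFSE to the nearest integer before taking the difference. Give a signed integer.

Octahedral high-spin t2g^6 e_g^3: CFSE = -0.6 × 148 = -89 kJ/mol.
Tetrahedral: e^4 t2^5, CFSE = 4(−0.6) + 5(+0.4) = -0.4Δₜ = -0.4 × (4/9) × 148 = -26 kJ/mol.
Subtracting, OSPE = -89 − (-26) = -63 kJ/mol.

-63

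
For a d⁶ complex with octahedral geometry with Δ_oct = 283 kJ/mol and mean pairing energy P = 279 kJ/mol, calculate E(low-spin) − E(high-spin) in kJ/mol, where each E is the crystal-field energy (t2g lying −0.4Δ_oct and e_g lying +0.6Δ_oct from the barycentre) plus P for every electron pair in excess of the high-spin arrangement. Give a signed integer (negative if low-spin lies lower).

High-spin: t2g^4 e_g^2, CFSE = -0.4Δ_oct = -113 kJ/mol.
Low-spin t2g^6 e_g^0 gives -2.4Δ_oct = -679 kJ/mol, but forming 2 extra pairs costs 2P = 558 kJ/mol, so E(LS) = -679 + 558 = -121 kJ/mol.
The difference is -121 − (-113) = -8 kJ/mol, so low-spin lies lower.

-8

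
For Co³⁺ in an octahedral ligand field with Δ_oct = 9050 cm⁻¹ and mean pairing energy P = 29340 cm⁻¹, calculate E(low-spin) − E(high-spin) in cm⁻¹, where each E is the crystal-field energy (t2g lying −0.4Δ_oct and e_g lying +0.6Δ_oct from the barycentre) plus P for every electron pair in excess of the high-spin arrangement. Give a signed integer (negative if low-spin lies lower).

40580

Group 9 minus oxidation state +3 gives a d⁶ configuration for Co³⁺.
High-spin d⁶ fills as t2g^4 e_g^2 with CFSE 4(−0.4) + 2(+0.6) = -0.4Δ_oct = -3620 cm⁻¹.
Low-spin t2g^6 e_g^0 gives -2.4Δ_oct = -21720 cm⁻¹, but forming 2 extra pairs costs 2P = 58680 cm⁻¹, so E(LS) = -21720 + 58680 = 36960 cm⁻¹.
The difference is 36960 − (-3620) = 40580 cm⁻¹, so high-spin lies lower.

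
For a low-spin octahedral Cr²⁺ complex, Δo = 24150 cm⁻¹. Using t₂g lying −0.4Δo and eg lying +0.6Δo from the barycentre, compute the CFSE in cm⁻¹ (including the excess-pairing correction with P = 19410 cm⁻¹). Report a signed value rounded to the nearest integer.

Group 6 minus oxidation state +2 gives a d⁴ configuration for Cr²⁺.
Configuration: t₂g⁴ eg⁰.
CFSE(orbital) = 4×(-0.4Δo) + 0×(0.6Δo) = -1.6Δo; with Δo = 24150 cm⁻¹ that is -38640 cm⁻¹.
Pairing penalty: 1 pair vs 0 in the high-spin reference → 1 extra × P = 19410 cm⁻¹.
Overall CFSE = -38640 + 19410 = -19230 cm⁻¹.

-19230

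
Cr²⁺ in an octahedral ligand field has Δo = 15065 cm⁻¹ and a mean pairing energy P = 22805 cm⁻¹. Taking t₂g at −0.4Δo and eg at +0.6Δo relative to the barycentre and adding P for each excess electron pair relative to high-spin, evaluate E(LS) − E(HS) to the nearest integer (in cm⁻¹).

Cr is in group 6, so Cr²⁺ is d⁴ (6 − 2 = 4).
High-spin: t₂g³ eg¹, CFSE = -0.6Δo = -9039 cm⁻¹.
Low-spin t₂g⁴ eg⁰ gives -1.6Δo = -24104 cm⁻¹, but forming 1 extra pair costs 1P = 22805 cm⁻¹, so E(LS) = -24104 + 22805 = -1299 cm⁻¹.
Thus E(LS) − E(HS) = 7740 cm⁻¹.

7740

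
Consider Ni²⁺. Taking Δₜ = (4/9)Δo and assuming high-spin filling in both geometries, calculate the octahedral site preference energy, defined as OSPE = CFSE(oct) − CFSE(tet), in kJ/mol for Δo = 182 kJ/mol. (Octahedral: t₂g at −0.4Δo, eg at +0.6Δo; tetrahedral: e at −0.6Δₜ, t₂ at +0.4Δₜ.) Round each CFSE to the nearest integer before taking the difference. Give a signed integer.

-153

Ni²⁺: group 10, so d-count = 10 − 2 = 8.
Octahedral high-spin t2g^6 e_g^2: CFSE = -1.2 × 182 = -218 kJ/mol.
Tetrahedral: e^4 t2^4, CFSE = 4(−0.6) + 4(+0.4) = -0.8Δₜ = -0.8 × (4/9) × 182 = -65 kJ/mol.
Subtracting, OSPE = -218 − (-65) = -153 kJ/mol.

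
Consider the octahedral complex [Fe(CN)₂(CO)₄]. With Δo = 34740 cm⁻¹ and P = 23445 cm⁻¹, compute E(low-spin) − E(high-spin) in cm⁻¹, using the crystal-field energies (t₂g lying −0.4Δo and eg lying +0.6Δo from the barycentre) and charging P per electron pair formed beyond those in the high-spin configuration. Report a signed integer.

Ligand charges: 2×(-1) from CN⁻ and 4×(+0) from CO sum to -2; with overall charge +0, Fe is +2.
Fe²⁺: group 8, so d-count = 8 − 2 = 6.
High-spin d⁶ fills as t₂g⁴ eg² with CFSE 4(−0.4) + 2(+0.6) = -0.4Δo = -13896 cm⁻¹.
Low-spin: t₂g⁶ eg⁰, orbital CFSE = -2.4Δo = -83376 cm⁻¹; plus 2 excess pairs × P = +46890 cm⁻¹; total -36486 cm⁻¹.
E(LS) − E(HS) = -36486 − (-13896) = -22590 cm⁻¹.

-22590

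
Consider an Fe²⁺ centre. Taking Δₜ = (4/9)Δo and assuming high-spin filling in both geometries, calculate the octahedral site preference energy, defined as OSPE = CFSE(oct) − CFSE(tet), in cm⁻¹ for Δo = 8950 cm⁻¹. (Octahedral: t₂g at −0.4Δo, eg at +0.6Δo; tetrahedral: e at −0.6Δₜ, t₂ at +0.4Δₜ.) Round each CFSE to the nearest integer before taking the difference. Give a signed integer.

-1193

Fe²⁺: group 8, so d-count = 8 − 2 = 6.
Octahedral (high-spin): t₂g⁴ eg², CFSE = 4(−0.4) + 2(+0.6) = -0.4Δo = -0.4 × 8950 = -3580 cm⁻¹.
In a tetrahedral site the filling is e³ t₂³: CFSE(tet) = -0.6Δₜ = -0.6 × (4/9)(8950) = -2387 cm⁻¹.
OSPE = -3580 − (-2387) = -1193 cm⁻¹.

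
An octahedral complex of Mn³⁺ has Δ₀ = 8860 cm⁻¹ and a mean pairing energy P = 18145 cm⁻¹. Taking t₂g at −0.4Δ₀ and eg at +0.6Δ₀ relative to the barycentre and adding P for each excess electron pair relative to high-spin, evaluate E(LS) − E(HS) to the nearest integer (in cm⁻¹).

9285

Group 7 minus oxidation state +3 gives a d⁴ configuration for Mn³⁺.
High-spin: t₂g³ eg¹, CFSE = -0.6Δ₀ = -5316 cm⁻¹.
Low-spin t₂g⁴ eg⁰ gives -1.6Δ₀ = -14176 cm⁻¹, but forming 1 extra pair costs 1P = 18145 cm⁻¹, so E(LS) = -14176 + 18145 = 3969 cm⁻¹.
Thus E(LS) − E(HS) = 9285 cm⁻¹.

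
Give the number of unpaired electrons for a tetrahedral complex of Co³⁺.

Co is in group 9, so Co³⁺ is d⁶ (9 − 3 = 6).
Tetrahedral fields are weak (Δₜ ≈ 4/9 Δₒ), so electrons fill high-spin.
Configuration: e³ t₂³, giving 4 unpaired electrons.

4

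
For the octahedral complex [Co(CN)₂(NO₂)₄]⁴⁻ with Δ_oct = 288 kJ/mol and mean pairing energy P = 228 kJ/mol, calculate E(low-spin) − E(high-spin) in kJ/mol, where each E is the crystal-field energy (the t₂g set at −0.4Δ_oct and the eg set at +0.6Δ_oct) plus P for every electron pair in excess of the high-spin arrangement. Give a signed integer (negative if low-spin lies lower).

Ligand charges: 2×(-1) from CN⁻ and 4×(-1) from NO₂⁻ sum to -6; with overall charge -4, Co is +2.
Co is in group 9, so Co²⁺ is d⁷ (9 − 2 = 7).
High-spin: t₂g⁵ eg², CFSE = -0.8Δ_oct = -230 kJ/mol.
Low-spin t₂g⁶ eg¹ gives -1.8Δ_oct = -518 kJ/mol, but forming 1 extra pair costs 1P = 228 kJ/mol, so E(LS) = -518 + 228 = -290 kJ/mol.
The difference is -290 − (-230) = -60 kJ/mol, so low-spin lies lower.

-60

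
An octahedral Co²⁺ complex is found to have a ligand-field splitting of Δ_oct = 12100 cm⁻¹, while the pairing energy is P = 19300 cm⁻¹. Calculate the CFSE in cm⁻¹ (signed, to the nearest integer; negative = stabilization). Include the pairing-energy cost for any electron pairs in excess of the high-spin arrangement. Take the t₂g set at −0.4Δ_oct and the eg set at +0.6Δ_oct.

Co²⁺: group 9, so d-count = 9 − 2 = 7.
Δ_oct < P, so pairing is avoided: the ground state is high-spin.
Configuration: t₂g⁵ eg².
Orbital CFSE = -0.8Δ_oct = -0.8 × 12100 = -9680 cm⁻¹.
High-spin has no excess pairs, so no pairing correction applies.

-9680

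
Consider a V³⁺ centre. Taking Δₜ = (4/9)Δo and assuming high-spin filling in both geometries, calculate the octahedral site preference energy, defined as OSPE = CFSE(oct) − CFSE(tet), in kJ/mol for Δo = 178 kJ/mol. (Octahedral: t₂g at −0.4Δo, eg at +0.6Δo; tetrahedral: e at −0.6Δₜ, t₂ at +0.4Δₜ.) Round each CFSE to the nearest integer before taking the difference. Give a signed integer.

Group 5 minus oxidation state +3 gives a d² configuration for V³⁺.
Octahedral (high-spin): t₂g² eg⁰, CFSE = 2(−0.4) + 0(+0.6) = -0.8Δo = -0.8 × 178 = -142 kJ/mol.
In a tetrahedral site the filling is e² t₂⁰: CFSE(tet) = -1.2Δₜ = -1.2 × (4/9)(178) = -95 kJ/mol.
OSPE = -142 − (-95) = -47 kJ/mol.

-47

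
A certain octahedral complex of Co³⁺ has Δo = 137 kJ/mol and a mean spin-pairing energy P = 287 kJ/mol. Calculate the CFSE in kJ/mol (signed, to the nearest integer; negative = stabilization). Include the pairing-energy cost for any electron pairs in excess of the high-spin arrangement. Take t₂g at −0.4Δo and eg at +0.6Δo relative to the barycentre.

-55

Co is in group 9, so Co³⁺ is d⁶ (9 − 3 = 6).
Δo < P, so pairing is avoided: the ground state is high-spin.
Filling d⁶ accordingly: t₂g⁴ eg².
Orbital CFSE = -0.4Δo = -0.4 × 137 = -55 kJ/mol.
High-spin has no excess pairs, so no pairing correction applies.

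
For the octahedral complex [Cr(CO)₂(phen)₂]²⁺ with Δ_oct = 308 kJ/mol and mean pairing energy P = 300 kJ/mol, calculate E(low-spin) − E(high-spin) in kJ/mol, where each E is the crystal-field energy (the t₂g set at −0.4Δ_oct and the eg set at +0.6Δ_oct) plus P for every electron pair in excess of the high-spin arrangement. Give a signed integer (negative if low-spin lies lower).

Ligand charges: 2×(+0) from CO and 2×(+0) from phen sum to +0; with overall charge +2, Cr is +2.
Cr sits in group 6; removing 2 electrons leaves Cr²⁺ with 6 − 2 = 4 d electrons.
High-spin d⁴ fills as t₂g³ eg¹ with CFSE 3(−0.4) + 1(+0.6) = -0.6Δ_oct = -185 kJ/mol.
For low-spin the configuration is t₂g⁴ eg⁰: orbital energy -1.6 × 308 = -493 kJ/mol, and 1 additional pair relative to high-spin adds 300 kJ/mol, giving -193 kJ/mol.
Thus E(LS) − E(HS) = -8 kJ/mol.

-8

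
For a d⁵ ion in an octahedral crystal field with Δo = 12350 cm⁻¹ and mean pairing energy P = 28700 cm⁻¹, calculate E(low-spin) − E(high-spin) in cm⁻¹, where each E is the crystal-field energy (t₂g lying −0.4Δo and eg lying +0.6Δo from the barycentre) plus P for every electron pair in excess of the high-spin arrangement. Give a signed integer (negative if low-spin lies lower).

High-spin: t₂g³ eg², CFSE = 0.0Δo = 0 cm⁻¹.
Low-spin: t₂g⁵ eg⁰, orbital CFSE = -2.0Δo = -24700 cm⁻¹; plus 2 excess pairs × P = +57400 cm⁻¹; total 32700 cm⁻¹.
The difference is 32700 − (0) = 32700 cm⁻¹, so high-spin lies lower.

32700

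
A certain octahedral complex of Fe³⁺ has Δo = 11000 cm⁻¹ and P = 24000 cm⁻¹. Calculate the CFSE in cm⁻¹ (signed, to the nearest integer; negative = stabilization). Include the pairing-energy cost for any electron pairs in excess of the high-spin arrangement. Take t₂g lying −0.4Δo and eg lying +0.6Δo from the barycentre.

0

Group 8 minus oxidation state +3 gives a d⁵ configuration for Fe³⁺.
With Δo < P the complex is high-spin.
That gives t₂g³ eg².
Orbital CFSE = 0.0Δo = 0.0 × 11000 = 0 cm⁻¹.
High-spin has no excess pairs, so no pairing correction applies.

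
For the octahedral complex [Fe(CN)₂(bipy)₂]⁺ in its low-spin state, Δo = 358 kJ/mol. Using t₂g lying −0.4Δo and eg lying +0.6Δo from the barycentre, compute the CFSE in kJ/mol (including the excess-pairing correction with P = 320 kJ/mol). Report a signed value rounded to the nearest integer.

Ligand charges: 2×(-1) from CN⁻ and 2×(+0) from bipy sum to -2; with overall charge +1, Fe is +3.
Group 8 minus oxidation state +3 gives a d⁵ configuration for Fe³⁺.
Configuration: t₂g⁵ eg⁰.
Orbital CFSE = 5(-0.4) + 0(0.6) = -2.0Δo = -2.0 × 358 = -716 kJ/mol.
Relative to high-spin t₂g³ eg² (0 paired), the low-spin configuration has 2 additional pairs, contributing +2 × 320 = +640 kJ/mol.
Combining: -716 + 640 = -76 kJ/mol.

-76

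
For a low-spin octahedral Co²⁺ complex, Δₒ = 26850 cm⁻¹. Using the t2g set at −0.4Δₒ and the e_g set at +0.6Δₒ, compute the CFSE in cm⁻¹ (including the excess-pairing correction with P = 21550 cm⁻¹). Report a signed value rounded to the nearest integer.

Co sits in group 9; removing 2 electrons leaves Co²⁺ with 9 − 2 = 7 d electrons.
The d⁷ electrons fill as t2g^6 e_g^1.
CFSE(orbital) = 6×(-0.4Δₒ) + 1×(0.6Δₒ) = -1.8Δₒ; with Δₒ = 26850 cm⁻¹ that is -48330 cm⁻¹.
Relative to high-spin t2g^5 e_g^2 (2 paired), the low-spin configuration has 1 additional pair, contributing +1 × 21550 = +21550 cm⁻¹.
Net CFSE = -48330 + 21550 = -26780 cm⁻¹.

-26780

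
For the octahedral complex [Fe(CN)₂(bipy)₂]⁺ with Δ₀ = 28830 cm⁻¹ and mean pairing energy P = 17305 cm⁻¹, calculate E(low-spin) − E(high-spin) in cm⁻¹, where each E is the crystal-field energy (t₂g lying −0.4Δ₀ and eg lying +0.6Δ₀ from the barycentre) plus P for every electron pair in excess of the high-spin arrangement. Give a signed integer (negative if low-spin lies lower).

Ligand charges: 2×(-1) from CN⁻ and 2×(+0) from bipy sum to -2; with overall charge +1, Fe is +3.
Group 8 minus oxidation state +3 gives a d⁵ configuration for Fe³⁺.
High-spin: t₂g³ eg², CFSE = 0.0Δ₀ = 0 cm⁻¹.
Low-spin t₂g⁵ eg⁰ gives -2.0Δ₀ = -57660 cm⁻¹, but forming 2 extra pairs costs 2P = 34610 cm⁻¹, so E(LS) = -57660 + 34610 = -23050 cm⁻¹.
E(LS) − E(HS) = -23050 − (0) = -23050 cm⁻¹.

-23050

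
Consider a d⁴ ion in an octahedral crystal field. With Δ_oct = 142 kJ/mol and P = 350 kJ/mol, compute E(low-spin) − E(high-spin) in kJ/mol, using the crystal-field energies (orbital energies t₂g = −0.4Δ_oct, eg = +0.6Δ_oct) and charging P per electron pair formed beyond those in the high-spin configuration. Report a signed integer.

High-spin d⁴ fills as t₂g³ eg¹ with CFSE 3(−0.4) + 1(+0.6) = -0.6Δ_oct = -85 kJ/mol.
Low-spin t₂g⁴ eg⁰ gives -1.6Δ_oct = -227 kJ/mol, but forming 1 extra pair costs 1P = 350 kJ/mol, so E(LS) = -227 + 350 = 123 kJ/mol.
E(LS) − E(HS) = 123 − (-85) = 208 kJ/mol.

208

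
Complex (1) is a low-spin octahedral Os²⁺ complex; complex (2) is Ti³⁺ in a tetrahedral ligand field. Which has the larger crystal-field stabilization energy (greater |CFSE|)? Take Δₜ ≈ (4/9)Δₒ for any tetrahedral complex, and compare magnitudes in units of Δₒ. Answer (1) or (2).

(1): Os is in group 8, so Os²⁺ is d⁶ (8 − 2 = 6); t₂g⁶ eg⁰, CFSE = -2.4Δₒ.
(2): Group 4 minus oxidation state +3 gives a d¹ configuration for Ti³⁺; Tetrahedral fields are weak (Δₜ ≈ 4/9 Δₒ), so electrons fill high-spin; e¹ t₂⁰, CFSE = -0.6Δₜ ≈ -0.27Δₒ.
So (1) has the larger |CFSE|.

(1)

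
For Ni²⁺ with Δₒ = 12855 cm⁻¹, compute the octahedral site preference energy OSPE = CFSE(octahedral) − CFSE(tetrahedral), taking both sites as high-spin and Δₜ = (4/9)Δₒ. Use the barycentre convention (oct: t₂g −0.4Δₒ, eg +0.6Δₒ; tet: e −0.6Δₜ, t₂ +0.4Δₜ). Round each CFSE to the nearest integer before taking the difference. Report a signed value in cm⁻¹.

Ni is in group 10, so Ni²⁺ is d⁸ (10 − 2 = 8).
In an octahedral site d⁸ (HS) is t₂g⁶ eg², giving CFSE(oct) = -1.2Δₒ = -15426 cm⁻¹.
In a tetrahedral site the filling is e⁴ t₂⁴: CFSE(tet) = -0.8Δₜ = -0.8 × (4/9)(12855) = -4571 cm⁻¹.
OSPE = -15426 − (-4571) = -10855 cm⁻¹.

-10855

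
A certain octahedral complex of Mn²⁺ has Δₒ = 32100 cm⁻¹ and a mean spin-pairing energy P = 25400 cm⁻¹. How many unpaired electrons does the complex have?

1

Mn is in group 7, so Mn²⁺ is d⁵ (7 − 2 = 5).
Here Δₒ > P (32100 > 25400), so the low-spin state is favoured.
Filling d⁵ accordingly: t₂g⁵ eg⁰.
Unpaired electrons: 1.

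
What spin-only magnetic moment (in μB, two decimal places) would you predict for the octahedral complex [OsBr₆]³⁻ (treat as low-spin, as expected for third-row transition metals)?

Each Br⁻ contributes -1; 6 × (-1) = -6. With overall charge -3, Os is in the +3 oxidation state.
Os sits in group 8; removing 3 electrons leaves Os³⁺ with 8 − 3 = 5 d electrons.
Configuration: t₂g⁵ eg⁰ → 1 unpaired electron.
μ(spin-only) = √[1(1+2)] = √3 ≈ 1.73 μB.

1.73 μB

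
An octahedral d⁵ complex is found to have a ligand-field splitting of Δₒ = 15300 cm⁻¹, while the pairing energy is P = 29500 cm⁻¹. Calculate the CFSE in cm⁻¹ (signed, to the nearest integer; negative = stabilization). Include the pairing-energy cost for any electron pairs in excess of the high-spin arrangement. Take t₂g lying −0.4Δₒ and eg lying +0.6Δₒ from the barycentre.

0

With Δₒ < P the complex is high-spin.
Configuration: t₂g³ eg².
Orbital CFSE = 0.0Δₒ = 0.0 × 15300 = 0 cm⁻¹.
High-spin has no excess pairs, so no pairing correction applies.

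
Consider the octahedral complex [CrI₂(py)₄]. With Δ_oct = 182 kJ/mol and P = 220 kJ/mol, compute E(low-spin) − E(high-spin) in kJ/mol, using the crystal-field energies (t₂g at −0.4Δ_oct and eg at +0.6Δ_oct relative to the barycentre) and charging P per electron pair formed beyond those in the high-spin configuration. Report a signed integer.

38

Ligand charges: 2×(-1) from I⁻ and 4×(+0) from py sum to -2; with overall charge +0, Cr is +2.
Cr²⁺: group 6, so d-count = 6 − 2 = 4.
High-spin: t₂g³ eg¹, CFSE = -0.6Δ_oct = -109 kJ/mol.
Low-spin t₂g⁴ eg⁰ gives -1.6Δ_oct = -291 kJ/mol, but forming 1 extra pair costs 1P = 220 kJ/mol, so E(LS) = -291 + 220 = -71 kJ/mol.
Thus E(LS) − E(HS) = 38 kJ/mol.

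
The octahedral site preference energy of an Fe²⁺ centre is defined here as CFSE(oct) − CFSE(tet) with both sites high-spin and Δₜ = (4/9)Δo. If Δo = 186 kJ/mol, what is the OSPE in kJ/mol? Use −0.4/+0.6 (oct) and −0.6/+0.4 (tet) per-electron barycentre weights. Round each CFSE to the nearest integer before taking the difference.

Fe sits in group 8; removing 2 electrons leaves Fe²⁺ with 8 − 2 = 6 d electrons.
Octahedral (high-spin): t2g^4 e_g^2, CFSE = 4(−0.4) + 2(+0.6) = -0.4Δo = -0.4 × 186 = -74 kJ/mol.
Tetrahedral: e^3 t2^3, CFSE = 3(−0.6) + 3(+0.4) = -0.6Δₜ = -0.6 × (4/9) × 186 = -50 kJ/mol.
Subtracting, OSPE = -74 − (-50) = -24 kJ/mol.

-24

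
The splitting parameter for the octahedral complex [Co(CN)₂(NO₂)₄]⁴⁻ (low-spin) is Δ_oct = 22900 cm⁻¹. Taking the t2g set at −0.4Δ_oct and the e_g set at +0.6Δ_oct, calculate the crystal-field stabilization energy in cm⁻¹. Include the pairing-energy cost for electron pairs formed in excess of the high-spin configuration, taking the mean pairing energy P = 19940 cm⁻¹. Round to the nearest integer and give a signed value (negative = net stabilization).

Ligand charges: 2×(-1) from CN⁻ and 4×(-1) from NO₂⁻ sum to -6; with overall charge -4, Co is +2.
Co is in group 9, so Co²⁺ is d⁷ (9 − 2 = 7).
Electron filling gives t2g^6 e_g^1.
Orbital CFSE = 6(-0.4) + 1(0.6) = -1.8Δ_oct = -1.8 × 22900 = -41220 cm⁻¹.
High-spin d⁷ would be t2g^5 e_g^2 with 2 pairs; low-spin has 3, so 1 excess pair costs +1P = +19940 cm⁻¹.
Overall CFSE = -41220 + 19940 = -21280 cm⁻¹.

-21280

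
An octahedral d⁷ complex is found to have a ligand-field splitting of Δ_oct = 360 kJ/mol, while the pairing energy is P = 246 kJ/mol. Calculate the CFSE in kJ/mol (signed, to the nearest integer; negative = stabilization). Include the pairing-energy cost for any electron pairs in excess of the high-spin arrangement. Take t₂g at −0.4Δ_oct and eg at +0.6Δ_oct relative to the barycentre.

-402

Since Δ_oct = 360 kJ/mol > P = 246 kJ/mol, the complex adopts the low-spin configuration.
Configuration: t₂g⁶ eg¹.
Orbital CFSE = -1.8Δ_oct = -1.8 × 360 = -648 kJ/mol.
Excess pairs vs high-spin: 3 − 2 = 1; pairing cost = +246 kJ/mol.
Net CFSE = -648 + 246 = -402 kJ/mol.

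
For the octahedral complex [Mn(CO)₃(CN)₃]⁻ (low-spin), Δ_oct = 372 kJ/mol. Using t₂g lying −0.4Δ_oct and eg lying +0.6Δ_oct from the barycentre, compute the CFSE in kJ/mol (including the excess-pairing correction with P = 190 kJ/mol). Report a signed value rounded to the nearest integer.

Ligand charges: 3×(+0) from CO and 3×(-1) from CN⁻ sum to -3; with overall charge -1, Mn is +2.
Mn is in group 7, so Mn²⁺ is d⁵ (7 − 2 = 5).
Configuration: t₂g⁵ eg⁰.
CFSE(orbital) = 5×(-0.4Δ_oct) + 0×(0.6Δ_oct) = -2.0Δ_oct; with Δ_oct = 372 kJ/mol that is -744 kJ/mol.
Pairing penalty: 2 pairs vs 0 in the high-spin reference → 2 extra × P = 380 kJ/mol.
Combining: -744 + 380 = -364 kJ/mol.

-364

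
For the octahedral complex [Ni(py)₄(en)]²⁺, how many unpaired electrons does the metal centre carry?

Ligand charges: 4×(+0) from py and 1×(+0) from en sum to +0; with overall charge +2, Ni is +2.
Ni sits in group 10; removing 2 electrons leaves Ni²⁺ with 10 − 2 = 8 d electrons.
Configuration: t₂g⁶ eg², giving 2 unpaired electrons.

2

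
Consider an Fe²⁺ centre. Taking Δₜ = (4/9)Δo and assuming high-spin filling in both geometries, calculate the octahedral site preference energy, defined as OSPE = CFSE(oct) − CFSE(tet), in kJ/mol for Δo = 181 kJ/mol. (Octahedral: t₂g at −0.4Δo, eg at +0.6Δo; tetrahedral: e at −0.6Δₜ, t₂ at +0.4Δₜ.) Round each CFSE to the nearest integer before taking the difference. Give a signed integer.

-24

Fe²⁺: group 8, so d-count = 8 − 2 = 6.
In an octahedral site d⁶ (HS) is t₂g⁴ eg², giving CFSE(oct) = -0.4Δo = -72 kJ/mol.
Tetrahedral: e³ t₂³, CFSE = 3(−0.6) + 3(+0.4) = -0.6Δₜ = -0.6 × (4/9) × 181 = -48 kJ/mol.
OSPE = CFSE(oct) − CFSE(tet) = -72 − (-48) = -24 kJ/mol.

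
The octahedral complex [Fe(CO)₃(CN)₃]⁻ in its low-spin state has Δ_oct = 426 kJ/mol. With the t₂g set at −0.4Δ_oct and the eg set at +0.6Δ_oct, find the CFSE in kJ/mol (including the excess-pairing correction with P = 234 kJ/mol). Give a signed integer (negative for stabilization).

-554

Ligand charges: 3×(+0) from CO and 3×(-1) from CN⁻ sum to -3; with overall charge -1, Fe is +2.
Group 8 minus oxidation state +2 gives a d⁶ configuration for Fe²⁺.
The d⁶ electrons fill as t₂g⁶ eg⁰.
The orbital stabilization is -2.4Δ_oct = -2.4 × 426 = -1022 kJ/mol.
Relative to high-spin t₂g⁴ eg² (1 paired), the low-spin configuration has 2 additional pairs, contributing +2 × 234 = +468 kJ/mol.
Net CFSE = -1022 + 468 = -554 kJ/mol.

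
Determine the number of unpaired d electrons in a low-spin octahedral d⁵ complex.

1

Configuration: t₂g⁵ eg⁰, giving 1 unpaired electron.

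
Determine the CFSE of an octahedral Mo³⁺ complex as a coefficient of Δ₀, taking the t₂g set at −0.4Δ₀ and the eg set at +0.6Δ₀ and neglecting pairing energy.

-1.2 Δ₀

Mo sits in group 6; removing 3 electrons leaves Mo³⁺ with 6 − 3 = 3 d electrons.
For octahedral d³ the high- and low-spin configurations coincide.
Configuration: t₂g³ eg⁰.
CFSE = 3(-0.4Δ₀) + 0(0.6Δ₀) = -1.2Δ₀ + 0.0Δ₀ = -1.2Δ₀.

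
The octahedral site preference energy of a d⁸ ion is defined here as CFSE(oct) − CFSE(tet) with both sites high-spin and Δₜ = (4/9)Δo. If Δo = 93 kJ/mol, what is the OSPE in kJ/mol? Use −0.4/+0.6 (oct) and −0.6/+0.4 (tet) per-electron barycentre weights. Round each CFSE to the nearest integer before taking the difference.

In an octahedral site d⁸ (HS) is t₂g⁶ eg², giving CFSE(oct) = -1.2Δo = -112 kJ/mol.
Tetrahedral: e⁴ t₂⁴, CFSE = 4(−0.6) + 4(+0.4) = -0.8Δₜ = -0.8 × (4/9) × 93 = -33 kJ/mol.
OSPE = CFSE(oct) − CFSE(tet) = -112 − (-33) = -79 kJ/mol.

-79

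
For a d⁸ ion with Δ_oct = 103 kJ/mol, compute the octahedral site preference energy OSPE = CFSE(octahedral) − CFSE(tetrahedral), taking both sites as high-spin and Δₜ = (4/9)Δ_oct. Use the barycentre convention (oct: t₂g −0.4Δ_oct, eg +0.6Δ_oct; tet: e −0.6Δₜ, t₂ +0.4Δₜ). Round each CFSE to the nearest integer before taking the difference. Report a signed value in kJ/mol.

-87

Octahedral high-spin t₂g⁶ eg²: CFSE = -1.2 × 103 = -124 kJ/mol.
Tetrahedral e⁴ t₂⁴ gives -0.8Δₜ = -0.8 × (4/9) × 103 = -37 kJ/mol.
Subtracting, OSPE = -124 − (-37) = -87 kJ/mol.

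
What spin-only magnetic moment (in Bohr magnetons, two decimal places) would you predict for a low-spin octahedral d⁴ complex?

2.83 Bohr magnetons

Configuration: t2g^4 e_g^0 → 2 unpaired electrons.
μ(spin-only) = √[2(2+2)] = √8 ≈ 2.83 Bohr magnetons.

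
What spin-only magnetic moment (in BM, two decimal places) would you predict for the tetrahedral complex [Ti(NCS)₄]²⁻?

Each NCS⁻ contributes -1; 4 × (-1) = -4. With overall charge -2, Ti is in the +2 oxidation state.
Ti is in group 4, so Ti²⁺ is d² (4 − 2 = 2).
Tetrahedral splitting is small, so the complex is high-spin.
Configuration: e^2 t2^0 → 2 unpaired electrons.
μ(spin-only) = √[2(2+2)] = √8 ≈ 2.83 BM.

2.83 BM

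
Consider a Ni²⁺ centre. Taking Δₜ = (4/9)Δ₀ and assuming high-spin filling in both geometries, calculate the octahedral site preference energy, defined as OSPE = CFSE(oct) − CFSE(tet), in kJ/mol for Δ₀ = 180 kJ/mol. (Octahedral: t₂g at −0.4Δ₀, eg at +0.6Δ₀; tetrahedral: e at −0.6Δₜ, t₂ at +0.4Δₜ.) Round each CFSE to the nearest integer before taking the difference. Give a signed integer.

Ni is in group 10, so Ni²⁺ is d⁸ (10 − 2 = 8).
Octahedral high-spin t₂g⁶ eg²: CFSE = -1.2 × 180 = -216 kJ/mol.
Tetrahedral: e⁴ t₂⁴, CFSE = 4(−0.6) + 4(+0.4) = -0.8Δₜ = -0.8 × (4/9) × 180 = -64 kJ/mol.
OSPE = CFSE(oct) − CFSE(tet) = -216 − (-64) = -152 kJ/mol.

-152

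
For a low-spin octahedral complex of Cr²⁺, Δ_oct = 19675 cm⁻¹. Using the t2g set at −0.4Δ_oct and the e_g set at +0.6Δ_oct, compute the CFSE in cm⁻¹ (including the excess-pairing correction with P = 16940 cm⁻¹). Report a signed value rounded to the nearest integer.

-14540

Cr is in group 6, so Cr²⁺ is d⁴ (6 − 2 = 4).
The d⁴ electrons fill as t2g^4 e_g^0.
CFSE(orbital) = 4×(-0.4Δ_oct) + 0×(0.6Δ_oct) = -1.6Δ_oct; with Δ_oct = 19675 cm⁻¹ that is -31480 cm⁻¹.
Pairing penalty: 1 pair vs 0 in the high-spin reference → 1 extra × P = 16940 cm⁻¹.
Net CFSE = -31480 + 16940 = -14540 cm⁻¹.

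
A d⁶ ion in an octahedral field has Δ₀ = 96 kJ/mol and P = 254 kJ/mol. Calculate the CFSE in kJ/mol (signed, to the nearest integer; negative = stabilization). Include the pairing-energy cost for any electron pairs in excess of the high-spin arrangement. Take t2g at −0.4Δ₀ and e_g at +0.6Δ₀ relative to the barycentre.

-38

Δ₀ < P, so pairing is avoided: the ground state is high-spin.
That gives t2g^4 e_g^2.
Orbital CFSE = -0.4Δ₀ = -0.4 × 96 = -38 kJ/mol.
High-spin has no excess pairs, so no pairing correction applies.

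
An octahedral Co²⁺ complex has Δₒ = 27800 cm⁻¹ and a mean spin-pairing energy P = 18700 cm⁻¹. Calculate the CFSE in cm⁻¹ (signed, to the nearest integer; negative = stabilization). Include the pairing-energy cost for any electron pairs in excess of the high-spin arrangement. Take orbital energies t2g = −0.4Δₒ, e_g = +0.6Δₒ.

-31340

Co sits in group 9; removing 2 electrons leaves Co²⁺ with 9 − 2 = 7 d electrons.
Here Δₒ > P (27800 > 18700), so the low-spin state is favoured.
Configuration: t2g^6 e_g^1.
Orbital CFSE = -1.8Δₒ = -1.8 × 27800 = -50040 cm⁻¹.
Excess pairs vs high-spin: 3 − 2 = 1; pairing cost = +18700 cm⁻¹.
Net CFSE = -50040 + 18700 = -31340 cm⁻¹.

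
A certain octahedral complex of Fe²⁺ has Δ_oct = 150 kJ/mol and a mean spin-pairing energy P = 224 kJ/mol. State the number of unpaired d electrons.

4

Fe is in group 8, so Fe²⁺ is d⁶ (8 − 2 = 6).
Since Δ_oct = 150 kJ/mol < P = 224 kJ/mol, the complex adopts the high-spin configuration.
That gives t2g^4 e_g^2.
Unpaired electrons: 4.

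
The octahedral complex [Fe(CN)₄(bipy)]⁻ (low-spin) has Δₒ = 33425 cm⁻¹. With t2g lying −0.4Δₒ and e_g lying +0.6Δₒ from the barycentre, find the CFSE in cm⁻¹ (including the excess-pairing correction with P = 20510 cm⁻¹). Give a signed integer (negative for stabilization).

Ligand charges: 4×(-1) from CN⁻ and 1×(+0) from bipy sum to -4; with overall charge -1, Fe is +3.
Fe sits in group 8; removing 3 electrons leaves Fe³⁺ with 8 − 3 = 5 d electrons.
The d⁵ electrons fill as t2g^5 e_g^0.
Orbital CFSE = 5(-0.4) + 0(0.6) = -2.0Δₒ = -2.0 × 33425 = -66850 cm⁻¹.
Relative to high-spin t2g^3 e_g^2 (0 paired), the low-spin configuration has 2 additional pairs, contributing +2 × 20510 = +41020 cm⁻¹.
Overall CFSE = -66850 + 41020 = -25830 cm⁻¹.

-25830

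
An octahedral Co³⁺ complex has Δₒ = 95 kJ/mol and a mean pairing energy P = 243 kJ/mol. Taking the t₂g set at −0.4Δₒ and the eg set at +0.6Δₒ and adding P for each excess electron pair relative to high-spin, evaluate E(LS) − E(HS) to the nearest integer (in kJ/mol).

296

Co is in group 9, so Co³⁺ is d⁶ (9 − 3 = 6).
High-spin d⁶ fills as t₂g⁴ eg² with CFSE 4(−0.4) + 2(+0.6) = -0.4Δₒ = -38 kJ/mol.
For low-spin the configuration is t₂g⁶ eg⁰: orbital energy -2.4 × 95 = -228 kJ/mol, and 2 additional pairs relative to high-spin add 486 kJ/mol, giving 258 kJ/mol.
E(LS) − E(HS) = 258 − (-38) = 296 kJ/mol.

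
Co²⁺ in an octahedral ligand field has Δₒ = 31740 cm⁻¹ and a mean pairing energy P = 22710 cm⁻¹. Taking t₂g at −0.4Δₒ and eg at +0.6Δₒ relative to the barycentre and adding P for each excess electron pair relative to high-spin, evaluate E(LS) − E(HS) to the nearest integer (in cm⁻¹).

-9030

Group 9 minus oxidation state +2 gives a d⁷ configuration for Co²⁺.
High-spin d⁷ fills as t₂g⁵ eg² with CFSE 5(−0.4) + 2(+0.6) = -0.8Δₒ = -25392 cm⁻¹.
Low-spin t₂g⁶ eg¹ gives -1.8Δₒ = -57132 cm⁻¹, but forming 1 extra pair costs 1P = 22710 cm⁻¹, so E(LS) = -57132 + 22710 = -34422 cm⁻¹.
Thus E(LS) − E(HS) = -9030 cm⁻¹.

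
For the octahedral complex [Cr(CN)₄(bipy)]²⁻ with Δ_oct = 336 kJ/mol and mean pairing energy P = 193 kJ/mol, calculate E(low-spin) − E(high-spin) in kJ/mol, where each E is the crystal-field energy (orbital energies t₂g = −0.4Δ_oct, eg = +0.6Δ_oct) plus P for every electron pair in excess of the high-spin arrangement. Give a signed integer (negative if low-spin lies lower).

Ligand charges: 4×(-1) from CN⁻ and 1×(+0) from bipy sum to -4; with overall charge -2, Cr is +2.
Cr is in group 6, so Cr²⁺ is d⁴ (6 − 2 = 4).
High-spin: t₂g³ eg¹, CFSE = -0.6Δ_oct = -202 kJ/mol.
Low-spin t₂g⁴ eg⁰ gives -1.6Δ_oct = -538 kJ/mol, but forming 1 extra pair costs 1P = 193 kJ/mol, so E(LS) = -538 + 193 = -345 kJ/mol.
The difference is -345 − (-202) = -143 kJ/mol, so low-spin lies lower.

-143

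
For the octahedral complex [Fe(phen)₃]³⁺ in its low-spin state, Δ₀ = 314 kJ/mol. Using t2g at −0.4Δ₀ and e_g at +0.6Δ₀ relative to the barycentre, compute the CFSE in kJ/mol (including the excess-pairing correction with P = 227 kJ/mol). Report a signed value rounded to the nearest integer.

-174

phen is neutral, so the +3 overall charge sits on Fe: oxidation state +3.
Fe is in group 8, so Fe³⁺ is d⁵ (8 − 3 = 5).
The d⁵ electrons fill as t2g^5 e_g^0.
The orbital stabilization is -2.0Δ₀ = -2.0 × 314 = -628 kJ/mol.
Pairing penalty: 2 pairs vs 0 in the high-spin reference → 2 extra × P = 454 kJ/mol.
Overall CFSE = -628 + 454 = -174 kJ/mol.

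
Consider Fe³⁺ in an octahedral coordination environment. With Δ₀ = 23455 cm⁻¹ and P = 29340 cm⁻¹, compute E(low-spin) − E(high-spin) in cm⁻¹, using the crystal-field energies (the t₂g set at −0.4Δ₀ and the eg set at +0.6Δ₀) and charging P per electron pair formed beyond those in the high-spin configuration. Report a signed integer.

11770

Fe is in group 8, so Fe³⁺ is d⁵ (8 − 3 = 5).
High-spin d⁵ fills as t₂g³ eg² with CFSE 3(−0.4) + 2(+0.6) = 0.0Δ₀ = 0 cm⁻¹.
For low-spin the configuration is t₂g⁵ eg⁰: orbital energy -2.0 × 23455 = -46910 cm⁻¹, and 2 additional pairs relative to high-spin add 58680 cm⁻¹, giving 11770 cm⁻¹.
E(LS) − E(HS) = 11770 − (0) = 11770 cm⁻¹.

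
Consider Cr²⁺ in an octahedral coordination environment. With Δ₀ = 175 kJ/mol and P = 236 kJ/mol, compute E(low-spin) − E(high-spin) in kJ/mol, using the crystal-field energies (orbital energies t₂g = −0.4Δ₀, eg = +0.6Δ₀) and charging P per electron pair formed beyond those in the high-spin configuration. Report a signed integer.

61

Cr²⁺: group 6, so d-count = 6 − 2 = 4.
High-spin d⁴ fills as t₂g³ eg¹ with CFSE 3(−0.4) + 1(+0.6) = -0.6Δ₀ = -105 kJ/mol.
Low-spin t₂g⁴ eg⁰ gives -1.6Δ₀ = -280 kJ/mol, but forming 1 extra pair costs 1P = 236 kJ/mol, so E(LS) = -280 + 236 = -44 kJ/mol.
E(LS) − E(HS) = -44 − (-105) = 61 kJ/mol.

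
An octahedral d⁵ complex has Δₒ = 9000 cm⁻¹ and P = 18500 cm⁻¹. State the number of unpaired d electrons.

5

Δₒ < P, so pairing is avoided: the ground state is high-spin.
Configuration: t2g^3 e_g^2.
Unpaired electrons: 5.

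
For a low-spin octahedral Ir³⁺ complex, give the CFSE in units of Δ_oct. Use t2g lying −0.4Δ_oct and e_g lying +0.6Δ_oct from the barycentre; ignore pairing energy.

-2.4 Δ_oct

Ir sits in group 9; removing 3 electrons leaves Ir³⁺ with 9 − 3 = 6 d electrons.
Configuration: t2g^6 e_g^0.
CFSE = 6(-0.4Δ_oct) + 0(0.6Δ_oct) = -2.4Δ_oct + 0.0Δ_oct = -2.4Δ_oct.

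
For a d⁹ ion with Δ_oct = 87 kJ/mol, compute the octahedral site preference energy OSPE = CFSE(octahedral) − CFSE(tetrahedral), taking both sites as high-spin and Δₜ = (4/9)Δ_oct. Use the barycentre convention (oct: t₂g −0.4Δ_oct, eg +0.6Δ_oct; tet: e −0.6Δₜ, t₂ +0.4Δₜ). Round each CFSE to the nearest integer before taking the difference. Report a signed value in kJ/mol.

In an octahedral site d⁹ (HS) is t2g^6 e_g^3, giving CFSE(oct) = -0.6Δ_oct = -52 kJ/mol.
Tetrahedral e^4 t2^5 gives -0.4Δₜ = -0.4 × (4/9) × 87 = -15 kJ/mol.
OSPE = -52 − (-15) = -37 kJ/mol.

-37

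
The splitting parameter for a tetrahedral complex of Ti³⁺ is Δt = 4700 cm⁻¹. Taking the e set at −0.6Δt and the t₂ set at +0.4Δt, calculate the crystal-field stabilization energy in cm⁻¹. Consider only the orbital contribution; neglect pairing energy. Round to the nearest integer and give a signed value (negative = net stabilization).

-2820

Ti is in group 4, so Ti³⁺ is d¹ (4 − 3 = 1).
Tetrahedral splitting is small, so the complex is high-spin.
The d¹ electrons fill as e¹ t₂⁰.
The orbital stabilization is -0.6Δt = -0.6 × 4700 = -2820 cm⁻¹.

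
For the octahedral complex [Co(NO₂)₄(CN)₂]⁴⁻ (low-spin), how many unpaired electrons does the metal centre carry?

Ligand charges: 4×(-1) from NO₂⁻ and 2×(-1) from CN⁻ sum to -6; with overall charge -4, Co is +2.
Group 9 minus oxidation state +2 gives a d⁷ configuration for Co²⁺.
Configuration: t2g^6 e_g^1, giving 1 unpaired electron.

1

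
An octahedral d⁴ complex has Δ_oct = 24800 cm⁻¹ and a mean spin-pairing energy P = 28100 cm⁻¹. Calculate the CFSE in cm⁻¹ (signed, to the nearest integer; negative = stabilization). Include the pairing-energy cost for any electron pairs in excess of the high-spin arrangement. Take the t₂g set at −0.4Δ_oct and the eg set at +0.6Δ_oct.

-14880

Here Δ_oct < P (24800 < 28100), so the high-spin state is favoured.
That gives t₂g³ eg¹.
Orbital CFSE = -0.6Δ_oct = -0.6 × 24800 = -14880 cm⁻¹.
High-spin has no excess pairs, so no pairing correction applies.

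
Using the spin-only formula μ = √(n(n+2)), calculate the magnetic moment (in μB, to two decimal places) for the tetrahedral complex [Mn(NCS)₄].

3.87 μB

Each NCS⁻ contributes -1; 4 × (-1) = -4. With overall charge +0, Mn is in the +4 oxidation state.
Group 7 minus oxidation state +4 gives a d³ configuration for Mn⁴⁺.
Tetrahedral splitting is small, so the complex is high-spin.
Configuration: e^2 t2^1 → 3 unpaired electrons.
μ(spin-only) = √[3(3+2)] = √15 ≈ 3.87 μB.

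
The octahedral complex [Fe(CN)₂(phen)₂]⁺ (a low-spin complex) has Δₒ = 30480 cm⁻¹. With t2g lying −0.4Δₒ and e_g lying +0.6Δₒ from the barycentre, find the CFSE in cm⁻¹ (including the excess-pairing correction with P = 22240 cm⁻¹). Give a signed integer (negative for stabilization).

-16480

Ligand charges: 2×(-1) from CN⁻ and 2×(+0) from phen sum to -2; with overall charge +1, Fe is +3.
Group 8 minus oxidation state +3 gives a d⁵ configuration for Fe³⁺.
Configuration: t2g^5 e_g^0.
The orbital stabilization is -2.0Δₒ = -2.0 × 30480 = -60960 cm⁻¹.
Relative to high-spin t2g^3 e_g^2 (0 paired), the low-spin configuration has 2 additional pairs, contributing +2 × 22240 = +44480 cm⁻¹.
Overall CFSE = -60960 + 44480 = -16480 cm⁻¹.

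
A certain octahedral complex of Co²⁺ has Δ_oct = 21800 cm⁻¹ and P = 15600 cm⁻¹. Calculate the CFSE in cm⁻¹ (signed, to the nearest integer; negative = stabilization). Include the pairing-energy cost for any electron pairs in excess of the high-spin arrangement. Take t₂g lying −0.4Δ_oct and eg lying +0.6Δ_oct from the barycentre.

-23640

Co²⁺: group 9, so d-count = 9 − 2 = 7.
Here Δ_oct > P (21800 > 15600), so the low-spin state is favoured.
Filling d⁷ accordingly: t₂g⁶ eg¹.
Orbital CFSE = -1.8Δ_oct = -1.8 × 21800 = -39240 cm⁻¹.
Excess pairs vs high-spin: 3 − 2 = 1; pairing cost = +15600 cm⁻¹.
Net CFSE = -39240 + 15600 = -23640 cm⁻¹.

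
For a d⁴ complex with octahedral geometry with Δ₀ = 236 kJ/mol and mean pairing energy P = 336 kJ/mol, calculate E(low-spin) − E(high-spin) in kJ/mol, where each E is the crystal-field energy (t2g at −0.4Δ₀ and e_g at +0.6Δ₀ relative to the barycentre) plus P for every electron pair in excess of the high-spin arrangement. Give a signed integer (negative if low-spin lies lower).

High-spin: t2g^3 e_g^1, CFSE = -0.6Δ₀ = -142 kJ/mol.
Low-spin: t2g^4 e_g^0, orbital CFSE = -1.6Δ₀ = -378 kJ/mol; plus 1 excess pair × P = +336 kJ/mol; total -42 kJ/mol.
E(LS) − E(HS) = -42 − (-142) = 100 kJ/mol.

100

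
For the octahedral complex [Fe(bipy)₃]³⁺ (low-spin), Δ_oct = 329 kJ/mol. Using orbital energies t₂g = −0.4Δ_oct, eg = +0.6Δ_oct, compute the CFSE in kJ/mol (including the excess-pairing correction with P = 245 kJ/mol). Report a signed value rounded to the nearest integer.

bipy is neutral, so the +3 overall charge sits on Fe: oxidation state +3.
Group 8 minus oxidation state +3 gives a d⁵ configuration for Fe³⁺.
Electron filling gives t₂g⁵ eg⁰.
CFSE(orbital) = 5×(-0.4Δ_oct) + 0×(0.6Δ_oct) = -2.0Δ_oct; with Δ_oct = 329 kJ/mol that is -658 kJ/mol.
Pairing penalty: 2 pairs vs 0 in the high-spin reference → 2 extra × P = 490 kJ/mol.
Overall CFSE = -658 + 490 = -168 kJ/mol.

-168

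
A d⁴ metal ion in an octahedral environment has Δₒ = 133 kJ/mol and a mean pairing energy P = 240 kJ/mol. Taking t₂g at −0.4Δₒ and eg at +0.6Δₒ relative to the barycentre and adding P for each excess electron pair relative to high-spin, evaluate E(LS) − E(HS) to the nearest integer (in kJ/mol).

High-spin d⁴ fills as t₂g³ eg¹ with CFSE 3(−0.4) + 1(+0.6) = -0.6Δₒ = -80 kJ/mol.
Low-spin t₂g⁴ eg⁰ gives -1.6Δₒ = -213 kJ/mol, but forming 1 extra pair costs 1P = 240 kJ/mol, so E(LS) = -213 + 240 = 27 kJ/mol.
Thus E(LS) − E(HS) = 107 kJ/mol.

107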